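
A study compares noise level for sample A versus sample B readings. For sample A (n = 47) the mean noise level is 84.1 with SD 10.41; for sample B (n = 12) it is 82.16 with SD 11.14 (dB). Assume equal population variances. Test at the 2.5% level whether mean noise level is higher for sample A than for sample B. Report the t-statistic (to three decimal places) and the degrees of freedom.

t = 0.568, df = 57

Let group 1 = sample A, group 2 = sample B. H0: μ_1 = μ_2; H1: μ_1 > μ_2 (two-sample pooled-variance t-test, right-tailed).
s_p² = [(47−1)·10.41² + (12−1)·11.14²]/(47+12−2) = 111.404
t = (84.1 − 82.16)/√[111.404·(1/47 + 1/12)] = 0.568
df = n₁ + n₂ − 2 = 57
p-value = P(T ≥ 0.568) ≈ 0.2860
Since p ≈ 0.2860 > α = 0.025, fail to reject H0; the evidence is not statistically significant.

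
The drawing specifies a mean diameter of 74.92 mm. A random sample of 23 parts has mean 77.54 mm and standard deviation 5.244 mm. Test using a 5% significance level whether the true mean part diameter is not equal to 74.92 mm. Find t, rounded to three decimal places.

2.396

H0: μ = 74.92; H1: μ ≠ 74.92 (one-sample t-test, two-sided).
t = (x̄ − μ₀)/(s/√n) = (77.54 − 74.92)/(5.244/√23) = 2.396
df = n − 1 = 22
Two-sided p-value ≈ 0.0255
Since p ≈ 0.0255 < α = 0.05, reject H0; the data support H1.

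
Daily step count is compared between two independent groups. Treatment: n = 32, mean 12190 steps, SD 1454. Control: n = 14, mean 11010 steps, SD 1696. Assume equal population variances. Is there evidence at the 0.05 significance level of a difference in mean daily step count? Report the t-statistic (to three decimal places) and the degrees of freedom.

Let group 1 = treatment, group 2 = control. H0: μ_1 = μ_2; H1: μ_1 ≠ μ_2 (two-sample pooled-variance t-test, two-sided).
s_p² = [(32−1)·1454² + (14−1)·1696²]/(32+14−2) = 2339340
t = (12190 − 11010)/√[2339340·(1/32 + 1/14)] = 2.408
df = n₁ + n₂ − 2 = 44
Two-sided p-value ≈ 0.0203
Since p ≈ 0.0203 < α = 0.05, reject H0; the data support H1.

t = 2.408, df = 44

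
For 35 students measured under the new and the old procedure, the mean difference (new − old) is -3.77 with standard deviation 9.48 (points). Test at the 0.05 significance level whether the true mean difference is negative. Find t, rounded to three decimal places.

H0: μ_d = 0; H1: μ_d < 0 (paired t-test on the differences, left-tailed).
t = d̄/(s_d/√n) = -3.77/(9.48/√35) = -2.353
df = n − 1 = 34
p-value = P(T ≤ -2.353) ≈ 0.012
Since p ≈ 0.012 < α = 0.05, reject H0; the data support H1.

-2.353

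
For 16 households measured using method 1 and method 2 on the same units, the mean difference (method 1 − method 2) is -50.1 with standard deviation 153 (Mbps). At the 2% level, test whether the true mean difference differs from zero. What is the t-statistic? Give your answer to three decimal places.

-1.310

H0: μ_d = 0; H1: μ_d ≠ 0 (paired t-test on the differences, two-sided).
t = d̄/(s_d/√n) = -50.1/(153/√16) = -1.310
df = n − 1 = 15
Two-sided p-value ≈ 0.2100
Since p ≈ 0.2100 > α = 0.02, fail to reject H0; the evidence is not statistically significant.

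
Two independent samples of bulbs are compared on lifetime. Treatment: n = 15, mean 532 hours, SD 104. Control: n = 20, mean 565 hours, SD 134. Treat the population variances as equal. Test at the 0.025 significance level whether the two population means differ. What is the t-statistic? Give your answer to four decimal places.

-0.7908

Let group 1 = treatment, group 2 = control. H0: μ_1 = μ_2; H1: μ_1 ≠ μ_2 (two-sample pooled-variance t-test, two-sided).
s_p² = [(15−1)·104² + (20−1)·134²]/(15+20−2) = 14926.9
t = (532 − 565)/√[14926.9·(1/15 + 1/20)] = -0.7908
df = n₁ + n₂ − 2 = 33
Two-sided p-value ≈ 0.435
Since p ≈ 0.435 > α = 0.025, fail to reject H0; the evidence is not statistically significant.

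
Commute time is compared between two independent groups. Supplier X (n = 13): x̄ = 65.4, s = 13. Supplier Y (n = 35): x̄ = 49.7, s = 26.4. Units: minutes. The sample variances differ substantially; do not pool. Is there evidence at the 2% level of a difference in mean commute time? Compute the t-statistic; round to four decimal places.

2.7366

Let group 1 = supplier X, group 2 = supplier Y. H0: μ_1 = μ_2; H1: μ_1 ≠ μ_2 (Welch's two-sample t-test, two-sided).
t = (x̄_1 − x̄_2)/√(s_1²/n_1 + s_2²/n_2) = (65.4 − 49.7)/√(13²/13 + 26.4²/35) = 2.7366
Welch–Satterthwaite df ≈ 42.08
Two-sided p-value ≈ 0.009
Since p ≈ 0.009 < α = 0.02, reject H0; the evidence is statistically significant.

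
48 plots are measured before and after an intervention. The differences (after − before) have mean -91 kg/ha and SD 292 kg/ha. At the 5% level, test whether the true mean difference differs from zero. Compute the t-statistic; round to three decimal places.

H0: μ_d = 0; H1: μ_d ≠ 0 (paired t-test on the differences, two-sided).
t = d̄/(s_d/√n) = -91/(292/√48) = -2.159
df = n − 1 = 47
Two-sided p-value ≈ 0.036
Since p ≈ 0.036 < α = 0.05, reject H0; the data support H1.

-2.159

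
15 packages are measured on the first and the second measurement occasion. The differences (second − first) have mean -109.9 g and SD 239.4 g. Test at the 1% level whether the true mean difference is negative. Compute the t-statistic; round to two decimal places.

H0: μ_d = 0; H1: μ_d < 0 (paired t-test on the differences, left-tailed).
t = d̄/(s_d/√n) = -109.9/(239.4/√15) = -1.78
df = n − 1 = 14
p-value = P(T ≤ -1.78) ≈ 0.049
Since p ≈ 0.049 > α = 0.01, fail to reject H0; the data do not provide sufficient evidence against H0.

-1.78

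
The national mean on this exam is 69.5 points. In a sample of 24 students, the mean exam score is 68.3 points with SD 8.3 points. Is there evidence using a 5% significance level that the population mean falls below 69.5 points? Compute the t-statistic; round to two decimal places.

H0: μ = 69.5; H1: μ < 69.5 (one-sample t-test, left-tailed).
t = (x̄ − μ₀)/(s/√n) = (68.3 − 69.5)/(8.3/√24) = -0.71
df = n − 1 = 23
p-value = P(T ≤ -0.71) ≈ 0.243
Since p ≈ 0.243 > α = 0.05, fail to reject H0; the evidence is not statistically significant.

-0.71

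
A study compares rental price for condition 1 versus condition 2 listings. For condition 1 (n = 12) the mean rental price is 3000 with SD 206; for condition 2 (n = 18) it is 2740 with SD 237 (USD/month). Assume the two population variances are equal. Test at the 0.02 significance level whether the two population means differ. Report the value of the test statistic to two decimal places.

3.10

Let group 1 = condition 1, group 2 = condition 2. H0: μ_1 = μ_2; H1: μ_1 ≠ μ_2 (two-sample pooled-variance t-test, two-sided).
s_p² = [(12−1)·206² + (18−1)·237²]/(12+18−2) = 50773.9
t = (3000 − 2740)/√[50773.9·(1/12 + 1/18)] = 3.10
df = n₁ + n₂ − 2 = 28
Two-sided p-value ≈ 0.0044
Since p ≈ 0.0044 < α = 0.02, reject H0; the data support H1.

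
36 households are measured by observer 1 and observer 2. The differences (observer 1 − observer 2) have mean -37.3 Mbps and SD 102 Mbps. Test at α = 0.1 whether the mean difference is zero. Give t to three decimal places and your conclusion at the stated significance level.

t = -2.194; reject H0

H0: μ_d = 0; H1: μ_d ≠ 0 (paired t-test on the differences, two-sided).
t = d̄/(s_d/√n) = -37.3/(102/√36) = -2.194
df = n − 1 = 35
Two-sided p-value ≈ 0.035
Since p ≈ 0.035 < α = 0.1, reject H0; the data support H1.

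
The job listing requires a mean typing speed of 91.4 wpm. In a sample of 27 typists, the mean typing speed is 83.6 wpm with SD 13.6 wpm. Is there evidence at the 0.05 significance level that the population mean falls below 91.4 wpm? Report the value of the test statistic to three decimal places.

-2.980

H0: μ = 91.4; H1: μ < 91.4 (one-sample t-test, left-tailed).
t = (x̄ − μ₀)/(s/√n) = (83.6 − 91.4)/(13.6/√27) = -2.980
df = n − 1 = 26
p-value = P(T ≤ -2.980) ≈ 0.003
Since p ≈ 0.003 < α = 0.05, reject H0; the evidence is statistically significant.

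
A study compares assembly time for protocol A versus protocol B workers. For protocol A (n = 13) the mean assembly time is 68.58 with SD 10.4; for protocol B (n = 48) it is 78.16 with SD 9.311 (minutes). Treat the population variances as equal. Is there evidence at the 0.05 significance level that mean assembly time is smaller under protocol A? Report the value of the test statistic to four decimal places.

-3.2109

Let group 1 = protocol A, group 2 = protocol B. H0: μ_1 = μ_2; H1: μ_1 < μ_2 (two-sample pooled-variance t-test, left-tailed).
s_p² = [(13−1)·10.4² + (48−1)·9.311²]/(13+48−2) = 91.0605
t = (68.58 − 78.16)/√[91.0605·(1/13 + 1/48)] = -3.2109
df = n₁ + n₂ − 2 = 59
p-value = P(T ≤ -3.2109) ≈ 0.001
Since p ≈ 0.001 < α = 0.05, reject H0; the data support H1.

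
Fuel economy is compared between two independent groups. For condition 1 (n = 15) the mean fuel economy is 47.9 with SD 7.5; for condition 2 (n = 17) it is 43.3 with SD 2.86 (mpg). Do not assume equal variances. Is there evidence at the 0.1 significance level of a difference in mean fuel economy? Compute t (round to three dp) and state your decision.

Let group 1 = condition 1, group 2 = condition 2. H0: μ_1 = μ_2; H1: μ_1 ≠ μ_2 (Welch's two-sample t-test, two-sided).
t = (x̄_1 − x̄_2)/√(s_1²/n_1 + s_2²/n_2) = (47.9 − 43.3)/√(7.5²/15 + 2.86²/17) = 2.236
Welch–Satterthwaite df ≈ 17.57
Two-sided p-value ≈ 0.0386
Since p ≈ 0.0386 < α = 0.1, reject H0; the data support H1.

t = 2.236; reject H0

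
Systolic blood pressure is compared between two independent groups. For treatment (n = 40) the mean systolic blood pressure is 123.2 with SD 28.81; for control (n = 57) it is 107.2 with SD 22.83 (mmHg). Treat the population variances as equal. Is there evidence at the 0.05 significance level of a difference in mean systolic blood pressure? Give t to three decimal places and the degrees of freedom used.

Let group 1 = treatment, group 2 = control. H0: μ_1 = μ_2; H1: μ_1 ≠ μ_2 (two-sample pooled-variance t-test, two-sided).
s_p² = [(40−1)·28.81² + (57−1)·22.83²]/(40+57−2) = 647.982
t = (123.2 − 107.2)/√[647.982·(1/40 + 1/57)] = 3.047
df = n₁ + n₂ − 2 = 95
Two-sided p-value ≈ 0.0030
Since p ≈ 0.0030 < α = 0.05, reject H0; the evidence is statistically significant.

t = 3.047, df = 95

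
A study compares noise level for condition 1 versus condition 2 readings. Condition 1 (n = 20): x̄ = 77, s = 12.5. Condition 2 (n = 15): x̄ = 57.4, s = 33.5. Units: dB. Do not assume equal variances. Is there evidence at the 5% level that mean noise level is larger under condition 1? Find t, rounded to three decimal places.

2.156

Let group 1 = condition 1, group 2 = condition 2. H0: μ_1 = μ_2; H1: μ_1 > μ_2 (Welch's two-sample t-test, right-tailed).
t = (x̄_1 − x̄_2)/√(s_1²/n_1 + s_2²/n_2) = (77 − 57.4)/√(12.5²/20 + 33.5²/15) = 2.156
Welch–Satterthwaite df ≈ 16.94
p-value = P(T ≥ 2.156) ≈ 0.0229
Since p ≈ 0.0229 < α = 0.05, reject H0; the evidence is statistically significant.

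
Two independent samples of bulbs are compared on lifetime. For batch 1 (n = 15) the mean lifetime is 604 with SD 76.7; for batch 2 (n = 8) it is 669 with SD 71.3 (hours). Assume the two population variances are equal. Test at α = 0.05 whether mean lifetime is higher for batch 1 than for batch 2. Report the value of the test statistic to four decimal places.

Let group 1 = batch 1, group 2 = batch 2. H0: μ_1 = μ_2; H1: μ_1 > μ_2 (two-sample pooled-variance t-test, right-tailed).
s_p² = [(15−1)·76.7² + (8−1)·71.3²]/(15+8−2) = 5616.49
t = (604 − 669)/√[5616.49·(1/15 + 1/8)] = -1.9811
df = n₁ + n₂ − 2 = 21
p-value = P(T ≥ -1.9811) ≈ 0.970
Since p ≈ 0.970 > α = 0.05, fail to reject H0; the data do not provide sufficient evidence against H0.

-1.9811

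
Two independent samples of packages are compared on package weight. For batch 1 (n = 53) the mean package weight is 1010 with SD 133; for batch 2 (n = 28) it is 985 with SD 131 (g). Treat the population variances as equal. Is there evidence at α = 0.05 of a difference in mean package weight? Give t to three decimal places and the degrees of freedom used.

t = 0.809, df = 79

Let group 1 = batch 1, group 2 = batch 2. H0: μ_1 = μ_2; H1: μ_1 ≠ μ_2 (two-sample pooled-variance t-test, two-sided).
s_p² = [(53−1)·133² + (28−1)·131²]/(53+28−2) = 17508.5
t = (1010 − 985)/√[17508.5·(1/53 + 1/28)] = 0.809
df = n₁ + n₂ − 2 = 79
Two-sided p-value ≈ 0.421
Since p ≈ 0.421 > α = 0.05, fail to reject H0; the evidence is not statistically significant.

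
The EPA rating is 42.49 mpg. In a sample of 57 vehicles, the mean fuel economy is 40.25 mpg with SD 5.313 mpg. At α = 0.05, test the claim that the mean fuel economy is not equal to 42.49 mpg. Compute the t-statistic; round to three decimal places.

-3.183

H0: μ = 42.49; H1: μ ≠ 42.49 (one-sample t-test, two-sided).
t = (x̄ − μ₀)/(s/√n) = (40.25 − 42.49)/(5.313/√57) = -3.183
df = n − 1 = 56
Two-sided p-value ≈ 0.0024
Since p ≈ 0.0024 < α = 0.05, reject H0; the evidence is statistically significant.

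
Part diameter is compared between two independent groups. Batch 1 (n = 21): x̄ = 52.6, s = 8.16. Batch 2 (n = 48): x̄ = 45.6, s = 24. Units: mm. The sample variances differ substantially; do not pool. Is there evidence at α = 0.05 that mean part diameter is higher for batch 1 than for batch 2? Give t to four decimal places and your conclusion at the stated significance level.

Let group 1 = batch 1, group 2 = batch 2. H0: μ_1 = μ_2; H1: μ_1 > μ_2 (Welch's two-sample t-test, right-tailed).
t = (x̄_1 − x̄_2)/√(s_1²/n_1 + s_2²/n_2) = (52.6 − 45.6)/√(8.16²/21 + 24²/48) = 1.7972
Welch–Satterthwaite df ≈ 64.53
p-value = P(T ≥ 1.7972) ≈ 0.038
Since p ≈ 0.038 < α = 0.05, reject H0; the evidence is statistically significant.

t = 1.7972; reject H0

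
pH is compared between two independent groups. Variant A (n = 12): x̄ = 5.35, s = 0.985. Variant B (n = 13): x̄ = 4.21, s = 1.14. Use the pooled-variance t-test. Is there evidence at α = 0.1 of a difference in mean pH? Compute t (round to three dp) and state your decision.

Let group 1 = variant A, group 2 = variant B. H0: μ_1 = μ_2; H1: μ_1 ≠ μ_2 (two-sample pooled-variance t-test, two-sided).
s_p² = [(12−1)·0.985² + (13−1)·1.14²]/(12+13−2) = 1.14207
t = (5.35 − 4.21)/√[1.14207·(1/12 + 1/13)] = 2.665
df = n₁ + n₂ − 2 = 23
Two-sided p-value ≈ 0.014
Since p ≈ 0.014 < α = 0.1, reject H0; the evidence is statistically significant.

t = 2.665; reject H0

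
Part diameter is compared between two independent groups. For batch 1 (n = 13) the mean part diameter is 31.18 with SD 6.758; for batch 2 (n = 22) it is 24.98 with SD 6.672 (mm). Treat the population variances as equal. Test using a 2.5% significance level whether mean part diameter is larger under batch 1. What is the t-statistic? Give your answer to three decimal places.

Let group 1 = batch 1, group 2 = batch 2. H0: μ_1 = μ_2; H1: μ_1 > μ_2 (two-sample pooled-variance t-test, right-tailed).
s_p² = [(13−1)·6.758² + (22−1)·6.672²]/(13+22−2) = 44.9356
t = (31.18 − 24.98)/√[44.9356·(1/13 + 1/22)] = 2.644
df = n₁ + n₂ − 2 = 33
p-value = P(T ≥ 2.644) ≈ 0.006
Since p ≈ 0.006 < α = 0.025, reject H0; the evidence is statistically significant.

2.644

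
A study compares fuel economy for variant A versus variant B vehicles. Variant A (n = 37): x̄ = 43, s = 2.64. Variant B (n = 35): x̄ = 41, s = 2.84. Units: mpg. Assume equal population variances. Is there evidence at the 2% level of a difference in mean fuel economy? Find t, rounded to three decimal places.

Let group 1 = variant A, group 2 = variant B. H0: μ_1 = μ_2; H1: μ_1 ≠ μ_2 (two-sample pooled-variance t-test, two-sided).
s_p² = [(37−1)·2.64² + (35−1)·2.84²]/(37+35−2) = 7.50194
t = (43 − 41)/√[7.50194·(1/37 + 1/35)] = 3.097
df = n₁ + n₂ − 2 = 70
Two-sided p-value ≈ 0.0028
Since p ≈ 0.0028 < α = 0.02, reject H0; the evidence is statistically significant.

3.097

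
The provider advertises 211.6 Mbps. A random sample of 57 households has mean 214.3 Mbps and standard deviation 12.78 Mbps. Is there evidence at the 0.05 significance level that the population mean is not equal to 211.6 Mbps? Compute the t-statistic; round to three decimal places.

1.595

H0: μ = 211.6; H1: μ ≠ 211.6 (one-sample t-test, two-sided).
t = (x̄ − μ₀)/(s/√n) = (214.3 − 211.6)/(12.78/√57) = 1.595
df = n − 1 = 56
Two-sided p-value ≈ 0.116
Since p ≈ 0.116 > α = 0.05, fail to reject H0; the evidence is not statistically significant.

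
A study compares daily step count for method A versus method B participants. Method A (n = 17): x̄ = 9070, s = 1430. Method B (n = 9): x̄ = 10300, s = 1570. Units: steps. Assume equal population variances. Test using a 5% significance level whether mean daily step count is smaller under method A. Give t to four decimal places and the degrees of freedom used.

Let group 1 = method A, group 2 = method B. H0: μ_1 = μ_2; H1: μ_1 < μ_2 (two-sample pooled-variance t-test, left-tailed).
s_p² = [(17−1)·1430² + (9−1)·1570²]/(17+9−2) = 2184900
t = (9070 − 10300)/√[2184900·(1/17 + 1/9)] = -2.0186
df = n₁ + n₂ − 2 = 24
p-value = P(T ≤ -2.0186) ≈ 0.027
Since p ≈ 0.027 < α = 0.05, reject H0; the evidence is statistically significant.

t = -2.0186, df = 24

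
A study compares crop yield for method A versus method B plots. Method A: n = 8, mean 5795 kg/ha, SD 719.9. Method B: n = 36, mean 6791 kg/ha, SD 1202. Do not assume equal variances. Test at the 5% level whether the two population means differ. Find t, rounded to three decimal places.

Let group 1 = method A, group 2 = method B. H0: μ_1 = μ_2; H1: μ_1 ≠ μ_2 (Welch's two-sample t-test, two-sided).
t = (x̄_1 − x̄_2)/√(s_1²/n_1 + s_2²/n_2) = (5795 − 6791)/√(719.9²/8 + 1202²/36) = -3.075
Welch–Satterthwaite df ≈ 17.05
Two-sided p-value ≈ 0.007
Since p ≈ 0.007 < α = 0.05, reject H0; the evidence is statistically significant.

-3.075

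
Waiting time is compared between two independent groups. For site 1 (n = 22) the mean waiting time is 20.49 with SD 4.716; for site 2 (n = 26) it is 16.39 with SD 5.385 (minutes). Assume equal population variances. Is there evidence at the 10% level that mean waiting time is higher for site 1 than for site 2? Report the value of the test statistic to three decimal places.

Let group 1 = site 1, group 2 = site 2. H0: μ_1 = μ_2; H1: μ_1 > μ_2 (two-sample pooled-variance t-test, right-tailed).
s_p² = [(22−1)·4.716² + (26−1)·5.385²]/(22+26−2) = 25.9132
t = (20.49 − 16.39)/√[25.9132·(1/22 + 1/26)] = 2.780
df = n₁ + n₂ − 2 = 46
p-value = P(T ≥ 2.780) ≈ 0.004
Since p ≈ 0.004 < α = 0.1, reject H0; the data support H1.

2.780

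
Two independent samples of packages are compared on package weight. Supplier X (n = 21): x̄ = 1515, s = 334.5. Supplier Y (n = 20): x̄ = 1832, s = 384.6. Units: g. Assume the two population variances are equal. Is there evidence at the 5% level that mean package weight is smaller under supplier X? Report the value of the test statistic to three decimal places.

-2.820

Let group 1 = supplier X, group 2 = supplier Y. H0: μ_1 = μ_2; H1: μ_1 < μ_2 (two-sample pooled-variance t-test, left-tailed).
s_p² = [(21−1)·334.5² + (20−1)·384.6²]/(21+20−2) = 129442
t = (1515 − 1832)/√[129442·(1/21 + 1/20)] = -2.820
df = n₁ + n₂ − 2 = 39
p-value = P(T ≤ -2.820) ≈ 0.0038
Since p ≈ 0.0038 < α = 0.05, reject H0; the evidence is statistically significant.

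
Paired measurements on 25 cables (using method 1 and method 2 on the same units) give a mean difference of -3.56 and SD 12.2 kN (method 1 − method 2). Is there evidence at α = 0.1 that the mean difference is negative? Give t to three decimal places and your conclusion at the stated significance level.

t = -1.459; reject H0

H0: μ_d = 0; H1: μ_d < 0 (paired t-test on the differences, left-tailed).
t = d̄/(s_d/√n) = -3.56/(12.2/√25) = -1.459
df = n − 1 = 24
p-value = P(T ≤ -1.459) ≈ 0.0788
Since p ≈ 0.0788 < α = 0.1, reject H0; the data support H1.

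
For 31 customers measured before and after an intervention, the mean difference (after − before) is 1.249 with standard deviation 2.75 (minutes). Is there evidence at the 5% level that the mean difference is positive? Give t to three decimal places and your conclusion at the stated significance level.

t = 2.529; reject H0

H0: μ_d = 0; H1: μ_d > 0 (paired t-test on the differences, right-tailed).
t = d̄/(s_d/√n) = 1.249/(2.75/√31) = 2.529
df = n − 1 = 30
p-value = P(T ≥ 2.529) ≈ 0.0085
Since p ≈ 0.0085 < α = 0.05, reject H0; the data support H1.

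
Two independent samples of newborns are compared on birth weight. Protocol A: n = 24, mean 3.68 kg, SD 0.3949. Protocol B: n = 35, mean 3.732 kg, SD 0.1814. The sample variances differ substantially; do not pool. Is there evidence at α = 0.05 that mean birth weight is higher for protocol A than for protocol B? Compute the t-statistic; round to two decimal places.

-0.60

Let group 1 = protocol A, group 2 = protocol B. H0: μ_1 = μ_2; H1: μ_1 > μ_2 (Welch's two-sample t-test, right-tailed).
t = (x̄_1 − x̄_2)/√(s_1²/n_1 + s_2²/n_2) = (3.68 − 3.732)/√(0.3949²/24 + 0.1814²/35) = -0.60
Welch–Satterthwaite df ≈ 29.72
p-value = P(T ≥ -0.60) ≈ 0.7244
Since p ≈ 0.7244 > α = 0.05, fail to reject H0; the evidence is not statistically significant.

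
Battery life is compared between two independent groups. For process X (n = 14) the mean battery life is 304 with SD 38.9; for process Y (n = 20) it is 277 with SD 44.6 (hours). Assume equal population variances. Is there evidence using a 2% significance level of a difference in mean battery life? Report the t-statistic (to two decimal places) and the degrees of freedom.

Let group 1 = process X, group 2 = process Y. H0: μ_1 = μ_2; H1: μ_1 ≠ μ_2 (two-sample pooled-variance t-test, two-sided).
s_p² = [(14−1)·38.9² + (20−1)·44.6²]/(14+20−2) = 1795.81
t = (304 − 277)/√[1795.81·(1/14 + 1/20)] = 1.83
df = n₁ + n₂ − 2 = 32
Two-sided p-value ≈ 0.077
Since p ≈ 0.077 > α = 0.02, fail to reject H0; the evidence is not statistically significant.

t = 1.83, df = 32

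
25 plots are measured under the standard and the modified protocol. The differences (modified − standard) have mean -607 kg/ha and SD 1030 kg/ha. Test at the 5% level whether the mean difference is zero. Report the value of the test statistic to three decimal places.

H0: μ_d = 0; H1: μ_d ≠ 0 (paired t-test on the differences, two-sided).
t = d̄/(s_d/√n) = -607/(1030/√25) = -2.947
df = n − 1 = 24
Two-sided p-value ≈ 0.007
Since p ≈ 0.007 < α = 0.05, reject H0; the data support H1.

-2.947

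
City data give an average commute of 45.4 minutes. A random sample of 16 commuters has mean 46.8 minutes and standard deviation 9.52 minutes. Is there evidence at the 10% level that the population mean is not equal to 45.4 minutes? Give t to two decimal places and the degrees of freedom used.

t = 0.59, df = 15

H0: μ = 45.4; H1: μ ≠ 45.4 (one-sample t-test, two-sided).
t = (x̄ − μ₀)/(s/√n) = (46.8 − 45.4)/(9.52/√16) = 0.59
df = n − 1 = 15
Two-sided p-value ≈ 0.5651
Since p ≈ 0.5651 > α = 0.1, fail to reject H0; the evidence is not statistically significant.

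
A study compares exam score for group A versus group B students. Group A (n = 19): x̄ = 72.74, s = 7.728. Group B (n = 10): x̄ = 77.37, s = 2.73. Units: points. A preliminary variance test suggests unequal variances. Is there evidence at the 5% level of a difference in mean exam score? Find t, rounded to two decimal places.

Let group 1 = group A, group 2 = group B. H0: μ_1 = μ_2; H1: μ_1 ≠ μ_2 (Welch's two-sample t-test, two-sided).
t = (x̄_1 − x̄_2)/√(s_1²/n_1 + s_2²/n_2) = (72.74 − 77.37)/√(7.728²/19 + 2.73²/10) = -2.35
Welch–Satterthwaite df ≈ 24.76
Two-sided p-value ≈ 0.0272
Since p ≈ 0.0272 < α = 0.05, reject H0; the data support H1.

-2.35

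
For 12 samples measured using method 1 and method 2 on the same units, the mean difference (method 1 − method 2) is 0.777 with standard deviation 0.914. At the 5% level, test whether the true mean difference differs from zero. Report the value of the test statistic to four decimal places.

H0: μ_d = 0; H1: μ_d ≠ 0 (paired t-test on the differences, two-sided).
t = d̄/(s_d/√n) = 0.777/(0.914/√12) = 2.9449
df = n − 1 = 11
Two-sided p-value ≈ 0.0133
Since p ≈ 0.0133 < α = 0.05, reject H0; the evidence is statistically significant.

2.9449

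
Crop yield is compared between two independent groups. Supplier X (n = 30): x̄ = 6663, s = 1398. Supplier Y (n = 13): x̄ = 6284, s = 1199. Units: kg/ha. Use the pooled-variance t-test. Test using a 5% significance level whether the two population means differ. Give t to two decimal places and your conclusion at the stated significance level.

t = 0.85; fail to reject H0

Let group 1 = supplier X, group 2 = supplier Y. H0: μ_1 = μ_2; H1: μ_1 ≠ μ_2 (two-sample pooled-variance t-test, two-sided).
s_p² = [(30−1)·1398² + (13−1)·1199²]/(30+13−2) = 1803140
t = (6663 − 6284)/√[1803140·(1/30 + 1/13)] = 0.85
df = n₁ + n₂ − 2 = 41
Two-sided p-value ≈ 0.4003
Since p ≈ 0.4003 > α = 0.05, fail to reject H0; the data do not provide sufficient evidence against H0.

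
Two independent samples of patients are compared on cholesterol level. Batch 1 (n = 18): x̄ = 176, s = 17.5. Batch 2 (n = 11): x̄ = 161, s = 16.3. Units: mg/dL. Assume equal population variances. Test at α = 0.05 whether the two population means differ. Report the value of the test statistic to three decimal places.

2.297

Let group 1 = batch 1, group 2 = batch 2. H0: μ_1 = μ_2; H1: μ_1 ≠ μ_2 (two-sample pooled-variance t-test, two-sided).
s_p² = [(18−1)·17.5² + (11−1)·16.3²]/(18+11−2) = 291.228
t = (176 − 161)/√[291.228·(1/18 + 1/11)] = 2.297
df = n₁ + n₂ − 2 = 27
Two-sided p-value ≈ 0.030
Since p ≈ 0.030 < α = 0.05, reject H0; the data support H1.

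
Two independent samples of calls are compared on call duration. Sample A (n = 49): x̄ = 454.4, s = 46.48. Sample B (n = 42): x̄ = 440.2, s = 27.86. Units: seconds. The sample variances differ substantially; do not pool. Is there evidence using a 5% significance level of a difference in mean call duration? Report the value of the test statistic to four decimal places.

1.7952

Let group 1 = sample A, group 2 = sample B. H0: μ_1 = μ_2; H1: μ_1 ≠ μ_2 (Welch's two-sample t-test, two-sided).
t = (x̄_1 − x̄_2)/√(s_1²/n_1 + s_2²/n_2) = (454.4 − 440.2)/√(46.48²/49 + 27.86²/42) = 1.7952
Welch–Satterthwaite df ≈ 80.18
Two-sided p-value ≈ 0.076
Since p ≈ 0.076 > α = 0.05, fail to reject H0; the evidence is not statistically significant.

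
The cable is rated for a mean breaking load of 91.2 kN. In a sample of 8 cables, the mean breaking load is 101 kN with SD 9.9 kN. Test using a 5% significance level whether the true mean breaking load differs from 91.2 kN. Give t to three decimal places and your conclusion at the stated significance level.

t = 2.800; reject H0

H0: μ = 91.2; H1: μ ≠ 91.2 (one-sample t-test, two-sided).
t = (x̄ − μ₀)/(s/√n) = (101 − 91.2)/(9.9/√8) = 2.800
df = n − 1 = 7
Two-sided p-value ≈ 0.027
Since p ≈ 0.027 < α = 0.05, reject H0; the evidence is statistically significant.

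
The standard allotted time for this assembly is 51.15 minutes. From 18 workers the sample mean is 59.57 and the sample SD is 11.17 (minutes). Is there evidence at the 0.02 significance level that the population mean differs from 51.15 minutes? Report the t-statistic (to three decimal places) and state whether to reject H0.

H0: μ = 51.15; H1: μ ≠ 51.15 (one-sample t-test, two-sided).
t = (x̄ − μ₀)/(s/√n) = (59.57 − 51.15)/(11.17/√18) = 3.198
df = n − 1 = 17
Two-sided p-value ≈ 0.0053
Since p ≈ 0.0053 < α = 0.02, reject H0; the evidence is statistically significant.

t = 3.198; reject H0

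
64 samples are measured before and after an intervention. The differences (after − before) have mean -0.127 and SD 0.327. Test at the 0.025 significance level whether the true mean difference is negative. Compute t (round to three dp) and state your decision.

H0: μ_d = 0; H1: μ_d < 0 (paired t-test on the differences, left-tailed).
t = d̄/(s_d/√n) = -0.127/(0.327/√64) = -3.107
df = n − 1 = 63
p-value = P(T ≤ -3.107) ≈ 0.001
Since p ≈ 0.001 < α = 0.025, reject H0; the evidence is statistically significant.

t = -3.107; reject H0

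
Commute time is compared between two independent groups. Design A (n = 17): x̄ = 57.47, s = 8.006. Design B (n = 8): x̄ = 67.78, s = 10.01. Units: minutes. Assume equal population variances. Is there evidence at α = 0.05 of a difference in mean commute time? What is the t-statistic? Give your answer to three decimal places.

Let group 1 = design A, group 2 = design B. H0: μ_1 = μ_2; H1: μ_1 ≠ μ_2 (two-sample pooled-variance t-test, two-sided).
s_p² = [(17−1)·8.006² + (8−1)·10.01²]/(17+8−2) = 75.0842
t = (57.47 − 67.78)/√[75.0842·(1/17 + 1/8)] = -2.775
df = n₁ + n₂ − 2 = 23
Two-sided p-value ≈ 0.0108
Since p ≈ 0.0108 < α = 0.05, reject H0; the evidence is statistically significant.

-2.775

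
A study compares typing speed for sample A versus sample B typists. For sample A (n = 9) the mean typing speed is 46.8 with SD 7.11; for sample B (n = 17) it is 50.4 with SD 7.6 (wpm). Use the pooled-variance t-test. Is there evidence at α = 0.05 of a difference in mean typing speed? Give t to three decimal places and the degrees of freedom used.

t = -1.174, df = 24

Let group 1 = sample A, group 2 = sample B. H0: μ_1 = μ_2; H1: μ_1 ≠ μ_2 (two-sample pooled-variance t-test, two-sided).
s_p² = [(9−1)·7.11² + (17−1)·7.6²]/(9+17−2) = 55.3574
t = (46.8 − 50.4)/√[55.3574·(1/9 + 1/17)] = -1.174
df = n₁ + n₂ − 2 = 24
Two-sided p-value ≈ 0.2520
Since p ≈ 0.2520 > α = 0.05, fail to reject H0; the data do not provide sufficient evidence against H0.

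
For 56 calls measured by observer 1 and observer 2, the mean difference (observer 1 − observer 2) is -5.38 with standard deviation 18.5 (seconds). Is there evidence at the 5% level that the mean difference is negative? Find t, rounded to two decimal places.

H0: μ_d = 0; H1: μ_d < 0 (paired t-test on the differences, left-tailed).
t = d̄/(s_d/√n) = -5.38/(18.5/√56) = -2.18
df = n − 1 = 55
p-value = P(T ≤ -2.18) ≈ 0.017
Since p ≈ 0.017 < α = 0.05, reject H0; the evidence is statistically significant.

-2.18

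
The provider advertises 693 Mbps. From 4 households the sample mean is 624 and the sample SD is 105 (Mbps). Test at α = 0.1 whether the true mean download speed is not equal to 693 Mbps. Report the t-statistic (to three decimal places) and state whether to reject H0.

H0: μ = 693; H1: μ ≠ 693 (one-sample t-test, two-sided).
t = (x̄ − μ₀)/(s/√n) = (624 − 693)/(105/√4) = -1.314
df = n − 1 = 3
Two-sided p-value ≈ 0.280
Since p ≈ 0.280 > α = 0.1, fail to reject H0; the data do not provide sufficient evidence against H0.

t = -1.314; fail to reject H0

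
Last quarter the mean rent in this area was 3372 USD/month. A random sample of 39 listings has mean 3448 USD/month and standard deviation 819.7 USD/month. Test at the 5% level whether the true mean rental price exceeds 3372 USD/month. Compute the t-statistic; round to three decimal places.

0.579

H0: μ = 3372; H1: μ > 3372 (one-sample t-test, right-tailed).
t = (x̄ − μ₀)/(s/√n) = (3448 − 3372)/(819.7/√39) = 0.579
df = n − 1 = 38
p-value = P(T ≥ 0.579) ≈ 0.283
Since p ≈ 0.283 > α = 0.05, fail to reject H0; the evidence is not statistically significant.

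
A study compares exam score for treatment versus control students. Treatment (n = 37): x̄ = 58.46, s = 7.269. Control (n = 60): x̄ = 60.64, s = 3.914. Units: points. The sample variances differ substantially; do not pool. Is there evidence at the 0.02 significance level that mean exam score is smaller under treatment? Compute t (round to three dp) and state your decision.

Let group 1 = treatment, group 2 = control. H0: μ_1 = μ_2; H1: μ_1 < μ_2 (Welch's two-sample t-test, left-tailed).
t = (x̄_1 − x̄_2)/√(s_1²/n_1 + s_2²/n_2) = (58.46 − 60.64)/√(7.269²/37 + 3.914²/60) = -1.680
Welch–Satterthwaite df ≈ 49.07
p-value = P(T ≤ -1.680) ≈ 0.0496
Since p ≈ 0.0496 > α = 0.02, fail to reject H0; the data do not provide sufficient evidence against H0.

t = -1.680; fail to reject H0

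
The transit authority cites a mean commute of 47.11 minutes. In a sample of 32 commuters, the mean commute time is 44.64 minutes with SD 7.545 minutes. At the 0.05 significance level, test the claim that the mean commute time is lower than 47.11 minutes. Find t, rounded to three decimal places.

H0: μ = 47.11; H1: μ < 47.11 (one-sample t-test, left-tailed).
t = (x̄ − μ₀)/(s/√n) = (44.64 − 47.11)/(7.545/√32) = -1.852
df = n − 1 = 31
p-value = P(T ≤ -1.852) ≈ 0.0368
Since p ≈ 0.0368 < α = 0.05, reject H0; the data support H1.

-1.852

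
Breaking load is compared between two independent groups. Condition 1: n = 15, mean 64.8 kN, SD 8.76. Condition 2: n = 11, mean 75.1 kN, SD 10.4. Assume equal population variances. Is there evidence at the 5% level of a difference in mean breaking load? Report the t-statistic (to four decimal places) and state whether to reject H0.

Let group 1 = condition 1, group 2 = condition 2. H0: μ_1 = μ_2; H1: μ_1 ≠ μ_2 (two-sample pooled-variance t-test, two-sided).
s_p² = [(15−1)·8.76² + (11−1)·10.4²]/(15+11−2) = 89.8303
t = (64.8 − 75.1)/√[89.8303·(1/15 + 1/11)] = -2.7377
df = n₁ + n₂ − 2 = 24
Two-sided p-value ≈ 0.0115
Since p ≈ 0.0115 < α = 0.05, reject H0; the data support H1.

t = -2.7377; reject H0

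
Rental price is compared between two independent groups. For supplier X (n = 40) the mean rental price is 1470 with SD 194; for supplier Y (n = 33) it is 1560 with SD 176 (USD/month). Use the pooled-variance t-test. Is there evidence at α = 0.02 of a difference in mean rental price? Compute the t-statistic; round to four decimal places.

Let group 1 = supplier X, group 2 = supplier Y. H0: μ_1 = μ_2; H1: μ_1 ≠ μ_2 (two-sample pooled-variance t-test, two-sided).
s_p² = [(40−1)·194² + (33−1)·176²]/(40+33−2) = 34634.3
t = (1470 − 1560)/√[34634.3·(1/40 + 1/33)] = -2.0564
df = n₁ + n₂ − 2 = 71
Two-sided p-value ≈ 0.0434
Since p ≈ 0.0434 > α = 0.02, fail to reject H0; the data do not provide sufficient evidence against H0.

-2.0564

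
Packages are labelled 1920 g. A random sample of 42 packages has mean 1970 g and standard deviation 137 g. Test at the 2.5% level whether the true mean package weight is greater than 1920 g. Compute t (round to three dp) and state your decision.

t = 2.365; reject H0

H0: μ = 1920; H1: μ > 1920 (one-sample t-test, right-tailed).
t = (x̄ − μ₀)/(s/√n) = (1970 − 1920)/(137/√42) = 2.365
df = n − 1 = 41
p-value = P(T ≥ 2.365) ≈ 0.0114
Since p ≈ 0.0114 < α = 0.025, reject H0; the evidence is statistically significant.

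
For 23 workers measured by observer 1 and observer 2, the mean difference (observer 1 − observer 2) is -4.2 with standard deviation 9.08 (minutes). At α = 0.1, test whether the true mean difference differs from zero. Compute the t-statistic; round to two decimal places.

-2.22

H0: μ_d = 0; H1: μ_d ≠ 0 (paired t-test on the differences, two-sided).
t = d̄/(s_d/√n) = -4.2/(9.08/√23) = -2.22
df = n − 1 = 22
Two-sided p-value ≈ 0.037
Since p ≈ 0.037 < α = 0.1, reject H0; the evidence is statistically significant.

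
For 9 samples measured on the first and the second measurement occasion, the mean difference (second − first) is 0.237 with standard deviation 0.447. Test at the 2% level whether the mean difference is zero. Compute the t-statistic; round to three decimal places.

1.591

H0: μ_d = 0; H1: μ_d ≠ 0 (paired t-test on the differences, two-sided).
t = d̄/(s_d/√n) = 0.237/(0.447/√9) = 1.591
df = n − 1 = 8
Two-sided p-value ≈ 0.150
Since p ≈ 0.150 > α = 0.02, fail to reject H0; the evidence is not statistically significant.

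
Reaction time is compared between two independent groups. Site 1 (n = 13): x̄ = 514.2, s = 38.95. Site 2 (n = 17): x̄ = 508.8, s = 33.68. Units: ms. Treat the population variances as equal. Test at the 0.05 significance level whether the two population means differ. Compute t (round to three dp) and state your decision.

t = 0.407; fail to reject H0

Let group 1 = site 1, group 2 = site 2. H0: μ_1 = μ_2; H1: μ_1 ≠ μ_2 (two-sample pooled-variance t-test, two-sided).
s_p² = [(13−1)·38.95² + (17−1)·33.68²]/(13+17−2) = 1298.38
t = (514.2 − 508.8)/√[1298.38·(1/13 + 1/17)] = 0.407
df = n₁ + n₂ − 2 = 28
Two-sided p-value ≈ 0.6873
Since p ≈ 0.6873 > α = 0.05, fail to reject H0; the data do not provide sufficient evidence against H0.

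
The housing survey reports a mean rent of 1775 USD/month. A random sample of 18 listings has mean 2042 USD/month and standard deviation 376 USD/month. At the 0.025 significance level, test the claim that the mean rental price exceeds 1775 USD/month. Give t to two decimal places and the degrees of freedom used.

H0: μ = 1775; H1: μ > 1775 (one-sample t-test, right-tailed).
t = (x̄ − μ₀)/(s/√n) = (2042 − 1775)/(376/√18) = 3.01
df = n − 1 = 17
p-value = P(T ≥ 3.01) ≈ 0.004
Since p ≈ 0.004 < α = 0.025, reject H0; the evidence is statistically significant.

t = 3.01, df = 17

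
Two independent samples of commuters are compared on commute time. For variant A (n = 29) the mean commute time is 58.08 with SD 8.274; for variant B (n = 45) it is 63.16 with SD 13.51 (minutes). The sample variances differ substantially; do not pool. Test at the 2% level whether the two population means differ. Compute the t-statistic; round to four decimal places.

-2.0054

Let group 1 = variant A, group 2 = variant B. H0: μ_1 = μ_2; H1: μ_1 ≠ μ_2 (Welch's two-sample t-test, two-sided).
t = (x̄_1 − x̄_2)/√(s_1²/n_1 + s_2²/n_2) = (58.08 − 63.16)/√(8.274²/29 + 13.51²/45) = -2.0054
Welch–Satterthwaite df ≈ 71.87
Two-sided p-value ≈ 0.049
Since p ≈ 0.049 > α = 0.02, fail to reject H0; the evidence is not statistically significant.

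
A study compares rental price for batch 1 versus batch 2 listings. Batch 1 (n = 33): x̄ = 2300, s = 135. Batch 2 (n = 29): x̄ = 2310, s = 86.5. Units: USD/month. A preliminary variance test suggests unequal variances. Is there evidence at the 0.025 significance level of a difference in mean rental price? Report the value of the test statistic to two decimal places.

Let group 1 = batch 1, group 2 = batch 2. H0: μ_1 = μ_2; H1: μ_1 ≠ μ_2 (Welch's two-sample t-test, two-sided).
t = (x̄_1 − x̄_2)/√(s_1²/n_1 + s_2²/n_2) = (2300 − 2310)/√(135²/33 + 86.5²/29) = -0.35
Welch–Satterthwaite df ≈ 55.13
Two-sided p-value ≈ 0.7267
Since p ≈ 0.7267 > α = 0.025, fail to reject H0; the data do not provide sufficient evidence against H0.

-0.35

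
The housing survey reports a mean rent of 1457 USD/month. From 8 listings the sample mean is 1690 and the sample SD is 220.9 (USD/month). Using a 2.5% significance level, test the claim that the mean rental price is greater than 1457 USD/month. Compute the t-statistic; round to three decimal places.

H0: μ = 1457; H1: μ > 1457 (one-sample t-test, right-tailed).
t = (x̄ − μ₀)/(s/√n) = (1690 − 1457)/(220.9/√8) = 2.983
df = n − 1 = 7
p-value = P(T ≥ 2.983) ≈ 0.010
Since p ≈ 0.010 < α = 0.025, reject H0; the evidence is statistically significant.

2.983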